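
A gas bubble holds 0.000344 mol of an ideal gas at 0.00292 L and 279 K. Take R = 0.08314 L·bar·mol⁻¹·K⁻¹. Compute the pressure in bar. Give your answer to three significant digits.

P ≈ 2.73 bar

PV = nRT ⇒ P = nRT/V = (0.000344 × 0.08314 × 279) / 0.00292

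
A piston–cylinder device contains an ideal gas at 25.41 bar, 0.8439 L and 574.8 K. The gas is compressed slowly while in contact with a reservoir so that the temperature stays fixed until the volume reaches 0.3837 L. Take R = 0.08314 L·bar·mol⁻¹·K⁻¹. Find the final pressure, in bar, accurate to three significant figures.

Isothermal, so P V is constant: T₂ = T₁; P₂ = P₁·(V₁/V₂) = 55.89 bar.

P₂ ≈ 55.9 bar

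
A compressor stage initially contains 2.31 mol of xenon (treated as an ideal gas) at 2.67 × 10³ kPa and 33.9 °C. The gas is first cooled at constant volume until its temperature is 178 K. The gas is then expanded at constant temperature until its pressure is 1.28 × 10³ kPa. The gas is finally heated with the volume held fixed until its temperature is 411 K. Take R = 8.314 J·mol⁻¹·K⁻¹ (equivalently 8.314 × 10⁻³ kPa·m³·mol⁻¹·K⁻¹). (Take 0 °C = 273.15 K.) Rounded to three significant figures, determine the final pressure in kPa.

P₄ ≈ 2.96e+03 kPa

Convert: T₁ = 307.0 K.
From PV = nRT: V₁ = nRT₁/P₁ = 0.002209 m³.
Isochoric, so P/T is constant: V₂ = V₁; P₂ = P₁·(T₂/T₁) = 1548 kPa.
Isothermal, so P V is constant: T₃ = T₂; V₃ = V₂·(P₂/P₃) = 0.002671 m³.
Isochoric, so P/T is constant: V₄ = V₃; P₄ = P₃·(T₄/T₃) = 2956 kPa.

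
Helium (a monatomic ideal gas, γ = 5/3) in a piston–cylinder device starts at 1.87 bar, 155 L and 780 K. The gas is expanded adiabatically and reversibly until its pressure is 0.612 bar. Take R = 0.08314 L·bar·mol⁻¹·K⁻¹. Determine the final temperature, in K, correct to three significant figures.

T₂ ≈ 499 K

Adiabatic (γ = 5/3), T V^(γ−1) and P V^γ constant: T₂ = T₁·(P₂/P₁)^((γ−1)/γ) = 499.0 K; V₂ = V₁·(P₁/P₂)^(1/γ) = 303.0 L.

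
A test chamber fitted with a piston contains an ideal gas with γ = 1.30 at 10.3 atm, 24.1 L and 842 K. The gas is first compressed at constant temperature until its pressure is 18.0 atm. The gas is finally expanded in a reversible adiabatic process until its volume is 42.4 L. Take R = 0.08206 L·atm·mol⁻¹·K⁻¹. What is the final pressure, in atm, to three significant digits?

P₃ ≈ 4.18 atm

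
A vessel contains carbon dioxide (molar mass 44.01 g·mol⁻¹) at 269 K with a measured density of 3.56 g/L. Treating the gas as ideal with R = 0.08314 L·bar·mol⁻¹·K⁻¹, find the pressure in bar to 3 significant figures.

ρ = PM/(RT) ⇒ P = ρRT/M = (3.56 × 0.08314 × 269.0) / 44.01

P ≈ 1.81 bar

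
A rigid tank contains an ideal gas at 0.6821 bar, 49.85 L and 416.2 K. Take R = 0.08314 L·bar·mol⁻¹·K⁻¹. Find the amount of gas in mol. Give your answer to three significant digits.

PV = nRT ⇒ n = PV/(RT) = (0.6821 × 49.85) / (0.08314 × 416.2)

n ≈ 0.983 mol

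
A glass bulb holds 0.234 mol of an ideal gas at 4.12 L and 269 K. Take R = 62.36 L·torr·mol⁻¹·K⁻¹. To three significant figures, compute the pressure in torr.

PV = nRT ⇒ P = nRT/V = (0.234 × 62.36 × 269) / 4.12

P ≈ 953 torr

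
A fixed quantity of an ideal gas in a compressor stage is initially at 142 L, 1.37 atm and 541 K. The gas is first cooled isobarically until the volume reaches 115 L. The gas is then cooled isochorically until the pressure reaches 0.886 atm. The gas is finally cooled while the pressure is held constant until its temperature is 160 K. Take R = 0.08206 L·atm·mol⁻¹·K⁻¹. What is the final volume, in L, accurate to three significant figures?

Isobaric, so V/T is constant: P₂ = P₁; T₂ = T₁·(V₂/V₁) = 438.1 K.
V constant ⇒ P ∝ T: V₃ = V₂; T₃ = T₂·(P₃/P₂) = 283.3 K.
P constant ⇒ V ∝ T: P₄ = P₃; V₄ = V₃·(T₄/T₃) = 64.94 L.

V₄ ≈ 64.9 L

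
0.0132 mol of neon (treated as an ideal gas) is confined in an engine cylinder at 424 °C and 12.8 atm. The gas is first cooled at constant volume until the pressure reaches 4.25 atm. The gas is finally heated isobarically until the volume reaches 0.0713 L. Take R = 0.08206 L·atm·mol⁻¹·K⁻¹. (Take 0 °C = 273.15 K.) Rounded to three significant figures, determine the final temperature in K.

Convert: T₁ = 697.1 K.
From PV = nRT: V₁ = nRT₁/P₁ = 0.05900 L.
Isochoric, so P/T is constant: V₂ = V₁; T₂ = T₁·(P₂/P₁) = 231.5 K.
Isobaric, so V/T is constant: P₃ = P₂; T₃ = T₂·(V₃/V₂) = 279.8 K.

T₃ ≈ 280 K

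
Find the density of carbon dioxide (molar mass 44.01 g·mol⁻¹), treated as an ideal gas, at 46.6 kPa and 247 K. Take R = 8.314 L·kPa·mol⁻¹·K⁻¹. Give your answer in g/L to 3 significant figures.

ρ ≈ 0.999 g/L

ρ = PM/(RT) = (46.6 × 44.01) / (8.314 × 247.0)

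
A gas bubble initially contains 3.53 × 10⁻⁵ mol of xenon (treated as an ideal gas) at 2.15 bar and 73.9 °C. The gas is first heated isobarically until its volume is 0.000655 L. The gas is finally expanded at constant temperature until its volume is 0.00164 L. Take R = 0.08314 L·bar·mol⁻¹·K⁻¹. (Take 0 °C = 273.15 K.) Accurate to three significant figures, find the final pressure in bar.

P₃ ≈ 0.859 bar

Convert: T₁ = 347.0 K.
From PV = nRT: V₁ = nRT₁/P₁ = 0.0004737 L.
P constant ⇒ V ∝ T: P₂ = P₁; T₂ = T₁·(V₂/V₁) = 479.8 K.
Isothermal, so P V is constant: T₃ = T₂; P₃ = P₂·(V₂/V₃) = 0.8587 bar.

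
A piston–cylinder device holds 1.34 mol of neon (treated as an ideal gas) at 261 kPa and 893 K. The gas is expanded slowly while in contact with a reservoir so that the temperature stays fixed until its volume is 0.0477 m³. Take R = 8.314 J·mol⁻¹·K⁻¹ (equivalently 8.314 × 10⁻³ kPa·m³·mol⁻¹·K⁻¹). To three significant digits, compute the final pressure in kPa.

P₂ ≈ 209 kPa

From PV = nRT: V₁ = nRT₁/P₁ = 0.03812 m³.
T constant ⇒ Boyle's law P V = const: T₂ = T₁; P₂ = P₁·(V₁/V₂) = 208.6 kPa.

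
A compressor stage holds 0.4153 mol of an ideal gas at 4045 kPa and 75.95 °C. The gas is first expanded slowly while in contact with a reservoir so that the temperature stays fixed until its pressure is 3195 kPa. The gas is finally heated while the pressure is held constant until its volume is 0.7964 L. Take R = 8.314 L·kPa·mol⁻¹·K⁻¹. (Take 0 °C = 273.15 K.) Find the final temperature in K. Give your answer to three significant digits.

Convert: T₁ = 349.1 K.
From PV = nRT: V₁ = nRT₁/P₁ = 0.2980 L.
Isothermal, so P V is constant: T₂ = T₁; V₂ = V₁·(P₁/P₂) = 0.3773 L.
Isobaric, so V/T is constant: P₃ = P₂; T₃ = T₂·(V₃/V₂) = 736.9 K.

T₃ ≈ 737 K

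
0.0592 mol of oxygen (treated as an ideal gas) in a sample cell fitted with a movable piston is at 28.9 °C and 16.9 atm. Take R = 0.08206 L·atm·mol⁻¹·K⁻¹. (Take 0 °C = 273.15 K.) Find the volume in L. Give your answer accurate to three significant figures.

Convert: T = 302.05 K.
PV = nRT ⇒ V = nRT/P = (0.0592 × 0.08206 × 302.05) / 16.9

V ≈ 0.0868 L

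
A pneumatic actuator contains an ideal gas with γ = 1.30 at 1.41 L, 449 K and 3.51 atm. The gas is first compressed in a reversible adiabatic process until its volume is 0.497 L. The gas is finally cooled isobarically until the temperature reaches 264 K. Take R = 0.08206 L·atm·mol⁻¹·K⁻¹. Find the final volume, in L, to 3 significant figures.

Adiabatic (γ = 1.30), T V^(γ−1) and P V^γ constant: T₂ = T₁·(V₁/V₂)^(γ−1) = 613.9 K; P₂ = P₁·(V₁/V₂)^γ = 13.62 atm.
Isobaric, so V/T is constant: P₃ = P₂; V₃ = V₂·(T₃/T₂) = 0.2137 L.

V₃ ≈ 0.214 L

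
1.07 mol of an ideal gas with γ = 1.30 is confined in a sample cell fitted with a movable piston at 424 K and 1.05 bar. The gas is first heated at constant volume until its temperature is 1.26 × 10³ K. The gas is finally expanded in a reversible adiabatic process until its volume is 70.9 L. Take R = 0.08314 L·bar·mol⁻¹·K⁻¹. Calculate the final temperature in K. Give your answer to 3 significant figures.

From PV = nRT: V₁ = nRT₁/P₁ = 35.92 L.
V constant ⇒ P ∝ T: V₂ = V₁; P₂ = P₁·(T₂/T₁) = 3.120 bar.
Adiabatic (γ = 1.30), T V^(γ−1) and P V^γ constant: T₃ = T₂·(V₂/V₃)^(γ−1) = 1028 K; P₃ = P₂·(V₂/V₃)^γ = 1.289 bar.

T₃ ≈ 1.03e+03 K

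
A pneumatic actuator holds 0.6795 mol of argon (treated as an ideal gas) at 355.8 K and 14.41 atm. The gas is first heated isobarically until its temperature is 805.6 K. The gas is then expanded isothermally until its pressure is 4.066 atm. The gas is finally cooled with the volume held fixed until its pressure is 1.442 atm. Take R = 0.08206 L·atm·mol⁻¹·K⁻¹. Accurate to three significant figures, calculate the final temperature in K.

T₄ ≈ 286 K

From PV = nRT: V₁ = nRT₁/P₁ = 1.377 L.
P constant ⇒ V ∝ T: P₂ = P₁; V₂ = V₁·(T₂/T₁) = 3.117 L.
Isothermal, so P V is constant: T₃ = T₂; V₃ = V₂·(P₂/P₃) = 11.05 L.
Isochoric, so P/T is constant: V₄ = V₃; T₄ = T₃·(P₄/P₃) = 285.7 K.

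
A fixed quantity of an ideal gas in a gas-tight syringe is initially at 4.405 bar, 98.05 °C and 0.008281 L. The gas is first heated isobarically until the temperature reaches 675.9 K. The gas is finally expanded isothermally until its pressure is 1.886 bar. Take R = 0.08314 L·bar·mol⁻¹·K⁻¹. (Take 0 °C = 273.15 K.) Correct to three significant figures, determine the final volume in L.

Convert: T₁ = 371.2 K.
P constant ⇒ V ∝ T: P₂ = P₁; V₂ = V₁·(T₂/T₁) = 0.01508 L.
Isothermal, so P V is constant: T₃ = T₂; V₃ = V₂·(P₂/P₃) = 0.03522 L.

V₃ ≈ 0.0352 L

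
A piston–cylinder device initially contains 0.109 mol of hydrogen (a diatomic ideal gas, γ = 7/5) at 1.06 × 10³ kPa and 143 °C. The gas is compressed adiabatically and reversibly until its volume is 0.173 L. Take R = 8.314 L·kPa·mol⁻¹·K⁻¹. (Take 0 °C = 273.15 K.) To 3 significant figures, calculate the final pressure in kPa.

P₂ ≈ 2.91e+03 kPa

Convert: T₁ = 416.1 K.
From PV = nRT: V₁ = nRT₁/P₁ = 0.3558 L.
Adiabatic (γ = 7/5), T V^(γ−1) and P V^γ constant: T₂ = T₁·(V₁/V₂)^(γ−1) = 555.3 K; P₂ = P₁·(V₁/V₂)^γ = 2909 kPa.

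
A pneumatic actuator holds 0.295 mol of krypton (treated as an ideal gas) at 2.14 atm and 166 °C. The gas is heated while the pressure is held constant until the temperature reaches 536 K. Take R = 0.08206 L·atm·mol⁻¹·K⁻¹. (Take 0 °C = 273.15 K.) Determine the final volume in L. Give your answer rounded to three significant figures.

V₂ ≈ 6.06 L

Convert: T₁ = 439.1 K.
From PV = nRT: V₁ = nRT₁/P₁ = 4.968 L.
P constant ⇒ V ∝ T: P₂ = P₁; V₂ = V₁·(T₂/T₁) = 6.063 L.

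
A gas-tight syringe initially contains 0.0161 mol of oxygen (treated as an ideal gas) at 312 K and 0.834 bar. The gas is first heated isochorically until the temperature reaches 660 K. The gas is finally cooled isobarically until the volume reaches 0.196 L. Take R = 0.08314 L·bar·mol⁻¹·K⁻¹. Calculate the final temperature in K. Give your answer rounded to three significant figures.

T₃ ≈ 258 K

From PV = nRT: V₁ = nRT₁/P₁ = 0.5008 L.
Isochoric, so P/T is constant: V₂ = V₁; P₂ = P₁·(T₂/T₁) = 1.764 bar.
P constant ⇒ V ∝ T: P₃ = P₂; T₃ = T₂·(V₃/V₂) = 258.3 K.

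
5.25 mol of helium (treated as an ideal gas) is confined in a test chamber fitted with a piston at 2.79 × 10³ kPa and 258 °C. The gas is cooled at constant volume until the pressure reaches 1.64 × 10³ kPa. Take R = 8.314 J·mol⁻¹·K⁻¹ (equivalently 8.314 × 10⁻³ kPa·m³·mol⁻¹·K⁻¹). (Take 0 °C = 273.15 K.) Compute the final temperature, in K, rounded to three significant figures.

T₂ ≈ 312 K

Convert: T₁ = 531.1 K.
From PV = nRT: V₁ = nRT₁/P₁ = 0.008310 m³.
V constant ⇒ P ∝ T: V₂ = V₁; T₂ = T₁·(P₂/P₁) = 312.2 K.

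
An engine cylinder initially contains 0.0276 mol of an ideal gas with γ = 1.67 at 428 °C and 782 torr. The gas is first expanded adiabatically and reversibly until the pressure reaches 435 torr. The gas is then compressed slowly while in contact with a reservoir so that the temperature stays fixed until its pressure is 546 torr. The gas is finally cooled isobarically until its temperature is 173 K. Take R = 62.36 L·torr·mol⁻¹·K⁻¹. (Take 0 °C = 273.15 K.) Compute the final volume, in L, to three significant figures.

V₄ ≈ 0.545 L

Convert: T₁ = 701.1 K.
From PV = nRT: V₁ = nRT₁/P₁ = 1.543 L.
Adiabatic (γ = 1.67), T V^(γ−1) and P V^γ constant: T₂ = T₁·(P₂/P₁)^((γ−1)/γ) = 554.1 K; V₂ = V₁·(P₁/P₂)^(1/γ) = 2.193 L.
T constant ⇒ Boyle's law P V = const: T₃ = T₂; V₃ = V₂·(P₂/P₃) = 1.747 L.
Isobaric, so V/T is constant: P₄ = P₃; V₄ = V₃·(T₄/T₃) = 0.5453 L.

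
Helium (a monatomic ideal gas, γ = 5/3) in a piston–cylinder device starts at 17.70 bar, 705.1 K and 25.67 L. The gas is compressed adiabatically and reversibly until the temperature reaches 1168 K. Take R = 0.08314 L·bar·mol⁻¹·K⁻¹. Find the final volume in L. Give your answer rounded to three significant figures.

Adiabatic (γ = 5/3), T V^(γ−1) and P V^γ constant: P₂ = P₁·(T₂/T₁)^(γ/(γ−1)) = 62.51 bar; V₂ = V₁·(T₁/T₂)^(1/(γ−1)) = 12.04 L.

V₂ ≈ 12.0 L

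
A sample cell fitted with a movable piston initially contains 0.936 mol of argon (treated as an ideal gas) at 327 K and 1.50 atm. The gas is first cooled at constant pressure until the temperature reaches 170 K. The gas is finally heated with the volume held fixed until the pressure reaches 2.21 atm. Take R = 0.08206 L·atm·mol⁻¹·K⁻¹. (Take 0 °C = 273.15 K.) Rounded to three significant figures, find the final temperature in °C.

From PV = nRT: V₁ = nRT₁/P₁ = 16.74 L.
P constant ⇒ V ∝ T: P₂ = P₁; V₂ = V₁·(T₂/T₁) = 8.705 L.
Isochoric, so P/T is constant: V₃ = V₂; T₃ = T₂·(P₃/P₂) = 250.5 K.

T₃ ≈ -22.7 °C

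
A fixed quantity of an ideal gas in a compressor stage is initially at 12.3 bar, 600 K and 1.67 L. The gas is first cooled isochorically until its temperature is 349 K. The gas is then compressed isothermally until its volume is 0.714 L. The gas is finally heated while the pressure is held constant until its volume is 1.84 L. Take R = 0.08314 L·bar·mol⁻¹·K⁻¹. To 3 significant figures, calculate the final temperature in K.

T₄ ≈ 899 K

Isochoric, so P/T is constant: V₂ = V₁; P₂ = P₁·(T₂/T₁) = 7.155 bar.
Isothermal, so P V is constant: T₃ = T₂; P₃ = P₂·(V₂/V₃) = 16.73 bar.
Isobaric, so V/T is constant: P₄ = P₃; T₄ = T₃·(V₄/V₃) = 899.4 K.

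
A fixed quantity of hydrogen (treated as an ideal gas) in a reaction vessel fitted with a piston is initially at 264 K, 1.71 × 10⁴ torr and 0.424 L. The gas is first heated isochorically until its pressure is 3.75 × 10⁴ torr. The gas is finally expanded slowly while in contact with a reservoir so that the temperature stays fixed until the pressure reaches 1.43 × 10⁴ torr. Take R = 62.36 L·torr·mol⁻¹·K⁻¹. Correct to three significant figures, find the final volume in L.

V₃ ≈ 1.11 L

V constant ⇒ P ∝ T: V₂ = V₁; T₂ = T₁·(P₂/P₁) = 578.9 K.
T constant ⇒ Boyle's law P V = const: T₃ = T₂; V₃ = V₂·(P₂/P₃) = 1.112 L.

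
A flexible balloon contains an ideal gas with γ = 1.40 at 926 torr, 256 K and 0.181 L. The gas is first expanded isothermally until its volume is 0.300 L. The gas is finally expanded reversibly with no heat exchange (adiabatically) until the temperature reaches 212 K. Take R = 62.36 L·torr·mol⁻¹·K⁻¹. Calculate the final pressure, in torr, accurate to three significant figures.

Isothermal, so P V is constant: T₂ = T₁; P₂ = P₁·(V₁/V₂) = 558.7 torr.
Adiabatic (γ = 1.40), T V^(γ−1) and P V^γ constant: P₃ = P₂·(T₃/T₂)^(γ/(γ−1)) = 288.7 torr; V₃ = V₂·(T₂/T₃)^(1/(γ−1)) = 0.4807 L.

P₃ ≈ 289 torr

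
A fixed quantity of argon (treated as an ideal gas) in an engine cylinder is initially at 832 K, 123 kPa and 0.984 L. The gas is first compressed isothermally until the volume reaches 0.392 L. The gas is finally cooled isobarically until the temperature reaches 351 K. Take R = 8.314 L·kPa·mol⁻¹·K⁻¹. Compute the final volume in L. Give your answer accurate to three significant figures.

T constant ⇒ Boyle's law P V = const: T₂ = T₁; P₂ = P₁·(V₁/V₂) = 308.8 kPa.
P constant ⇒ V ∝ T: P₃ = P₂; V₃ = V₂·(T₃/T₂) = 0.1654 L.

V₃ ≈ 0.165 L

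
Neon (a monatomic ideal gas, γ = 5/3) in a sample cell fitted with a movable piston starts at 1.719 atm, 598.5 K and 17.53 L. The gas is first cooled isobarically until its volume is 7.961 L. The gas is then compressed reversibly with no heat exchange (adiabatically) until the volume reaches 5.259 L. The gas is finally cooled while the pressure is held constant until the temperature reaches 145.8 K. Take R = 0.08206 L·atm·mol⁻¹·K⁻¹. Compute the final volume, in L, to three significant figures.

P constant ⇒ V ∝ T: P₂ = P₁; T₂ = T₁·(V₂/V₁) = 271.8 K.
Reversible adiabatic, γ = 5/3: T₃ = T₂·(V₂/V₃)^(γ−1) = 358.3 K; P₃ = P₂·(V₂/V₃)^γ = 3.431 atm.
Isobaric, so V/T is constant: P₄ = P₃; V₄ = V₃·(T₄/T₃) = 2.140 L.

V₄ ≈ 2.14 L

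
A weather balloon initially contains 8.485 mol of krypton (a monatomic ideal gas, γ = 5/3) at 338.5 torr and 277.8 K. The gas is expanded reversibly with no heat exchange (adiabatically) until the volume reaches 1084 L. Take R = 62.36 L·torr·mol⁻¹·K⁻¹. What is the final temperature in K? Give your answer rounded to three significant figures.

T₂ ≈ 151 K

From PV = nRT: V₁ = nRT₁/P₁ = 434.2 L.
Reversible adiabatic, γ = 5/3: T₂ = T₁·(V₁/V₂)^(γ−1) = 151.0 K; P₂ = P₁·(V₁/V₂)^γ = 73.69 torr.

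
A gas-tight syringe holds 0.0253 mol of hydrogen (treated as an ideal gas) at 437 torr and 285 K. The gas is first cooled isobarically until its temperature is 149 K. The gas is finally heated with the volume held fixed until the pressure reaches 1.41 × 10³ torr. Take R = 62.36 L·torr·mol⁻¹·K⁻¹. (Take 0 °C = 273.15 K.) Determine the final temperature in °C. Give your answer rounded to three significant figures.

From PV = nRT: V₁ = nRT₁/P₁ = 1.029 L.
Isobaric, so V/T is constant: P₂ = P₁; V₂ = V₁·(T₂/T₁) = 0.5379 L.
V constant ⇒ P ∝ T: V₃ = V₂; T₃ = T₂·(P₃/P₂) = 480.8 K.

T₃ ≈ 208 °C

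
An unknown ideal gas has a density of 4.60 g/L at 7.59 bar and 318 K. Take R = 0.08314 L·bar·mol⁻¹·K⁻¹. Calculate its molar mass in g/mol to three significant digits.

M ≈ 16.0 g/mol

ρ = PM/(RT) ⇒ M = ρRT/P = (4.60 × 0.08314 × 318.0) / 7.59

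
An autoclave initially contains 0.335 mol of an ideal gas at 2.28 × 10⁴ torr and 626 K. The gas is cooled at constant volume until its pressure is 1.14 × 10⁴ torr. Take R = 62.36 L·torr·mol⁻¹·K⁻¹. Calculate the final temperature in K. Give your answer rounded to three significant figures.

T₂ ≈ 313 K

From PV = nRT: V₁ = nRT₁/P₁ = 0.5736 L.
V constant ⇒ P ∝ T: V₂ = V₁; T₂ = T₁·(P₂/P₁) = 313.0 K.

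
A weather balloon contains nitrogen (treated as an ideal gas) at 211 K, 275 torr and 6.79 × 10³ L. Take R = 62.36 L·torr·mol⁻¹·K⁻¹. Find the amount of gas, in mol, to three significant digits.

n ≈ 142 mol

PV = nRT ⇒ n = PV/(RT) = (275 × 6.79e+03) / (62.36 × 211)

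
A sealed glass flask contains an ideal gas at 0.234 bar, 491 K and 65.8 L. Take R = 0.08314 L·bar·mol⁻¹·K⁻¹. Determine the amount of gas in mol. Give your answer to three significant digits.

PV = nRT ⇒ n = PV/(RT) = (0.234 × 65.8) / (0.08314 × 491)

n ≈ 0.377 mol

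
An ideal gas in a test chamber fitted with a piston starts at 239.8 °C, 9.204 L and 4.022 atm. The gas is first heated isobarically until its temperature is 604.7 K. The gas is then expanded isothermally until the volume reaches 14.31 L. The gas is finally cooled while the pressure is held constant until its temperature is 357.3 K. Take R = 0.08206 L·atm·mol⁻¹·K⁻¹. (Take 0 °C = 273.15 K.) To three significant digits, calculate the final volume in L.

V₄ ≈ 8.46 L

Convert: T₁ = 513.0 K.
Isobaric, so V/T is constant: P₂ = P₁; V₂ = V₁·(T₂/T₁) = 10.85 L.
Isothermal, so P V is constant: T₃ = T₂; P₃ = P₂·(V₂/V₃) = 3.050 atm.
Isobaric, so V/T is constant: P₄ = P₃; V₄ = V₃·(T₄/T₃) = 8.455 L.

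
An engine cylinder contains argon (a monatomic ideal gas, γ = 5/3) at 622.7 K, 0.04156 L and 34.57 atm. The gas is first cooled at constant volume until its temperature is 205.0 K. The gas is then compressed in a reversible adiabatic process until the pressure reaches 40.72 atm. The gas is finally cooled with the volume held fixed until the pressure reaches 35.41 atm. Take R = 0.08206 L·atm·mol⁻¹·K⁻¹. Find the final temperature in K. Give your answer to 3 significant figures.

V constant ⇒ P ∝ T: V₂ = V₁; P₂ = P₁·(T₂/T₁) = 11.38 atm.
Reversible adiabatic, γ = 5/3: T₃ = T₂·(P₃/P₂)^((γ−1)/γ) = 341.4 K; V₃ = V₂·(P₂/P₃)^(1/γ) = 0.01934 L.
Isochoric, so P/T is constant: V₄ = V₃; T₄ = T₃·(P₄/P₃) = 296.8 K.

T₄ ≈ 297 K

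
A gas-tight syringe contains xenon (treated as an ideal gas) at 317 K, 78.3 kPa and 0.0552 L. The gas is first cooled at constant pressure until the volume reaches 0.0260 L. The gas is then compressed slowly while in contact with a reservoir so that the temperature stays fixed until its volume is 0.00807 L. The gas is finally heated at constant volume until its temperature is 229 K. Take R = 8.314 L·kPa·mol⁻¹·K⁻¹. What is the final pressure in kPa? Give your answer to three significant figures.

P₄ ≈ 387 kPa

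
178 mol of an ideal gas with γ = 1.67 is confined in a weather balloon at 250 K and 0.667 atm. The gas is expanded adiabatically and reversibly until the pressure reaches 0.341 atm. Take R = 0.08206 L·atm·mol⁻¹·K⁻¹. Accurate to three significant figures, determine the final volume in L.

From PV = nRT: V₁ = nRT₁/P₁ = 5475 L.
Reversible adiabatic, γ = 1.67: T₂ = T₁·(P₂/P₁)^((γ−1)/γ) = 191.0 K; V₂ = V₁·(P₁/P₂)^(1/γ) = 8182 L.

V₂ ≈ 8.18e+03 L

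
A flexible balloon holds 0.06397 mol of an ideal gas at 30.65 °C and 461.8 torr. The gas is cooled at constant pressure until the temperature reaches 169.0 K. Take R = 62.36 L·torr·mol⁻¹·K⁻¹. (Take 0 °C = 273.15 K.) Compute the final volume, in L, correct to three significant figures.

Convert: T₁ = 303.8 K.
From PV = nRT: V₁ = nRT₁/P₁ = 2.624 L.
Isobaric, so V/T is constant: P₂ = P₁; V₂ = V₁·(T₂/T₁) = 1.460 L.

V₂ ≈ 1.46 L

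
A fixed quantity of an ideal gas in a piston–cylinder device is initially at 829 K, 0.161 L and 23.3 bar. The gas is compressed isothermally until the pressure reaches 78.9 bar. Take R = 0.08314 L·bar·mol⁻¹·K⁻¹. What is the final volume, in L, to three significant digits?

Isothermal, so P V is constant: T₂ = T₁; V₂ = V₁·(P₁/P₂) = 0.04754 L.

V₂ ≈ 0.0475 L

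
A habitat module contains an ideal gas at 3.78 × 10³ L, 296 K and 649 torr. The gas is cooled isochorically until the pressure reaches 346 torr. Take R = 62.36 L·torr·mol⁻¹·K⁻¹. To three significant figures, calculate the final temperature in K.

T₂ ≈ 158 K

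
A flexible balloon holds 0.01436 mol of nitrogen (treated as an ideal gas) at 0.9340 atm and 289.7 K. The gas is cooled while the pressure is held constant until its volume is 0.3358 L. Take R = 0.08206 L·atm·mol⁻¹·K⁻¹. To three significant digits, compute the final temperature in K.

T₂ ≈ 266 K

From PV = nRT: V₁ = nRT₁/P₁ = 0.3655 L.
P constant ⇒ V ∝ T: P₂ = P₁; T₂ = T₁·(V₂/V₁) = 266.2 K.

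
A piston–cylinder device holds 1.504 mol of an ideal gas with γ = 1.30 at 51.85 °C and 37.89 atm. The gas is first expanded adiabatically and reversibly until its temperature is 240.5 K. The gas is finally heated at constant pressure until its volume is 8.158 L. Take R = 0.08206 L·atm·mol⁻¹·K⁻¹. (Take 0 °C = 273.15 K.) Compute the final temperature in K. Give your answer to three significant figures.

T₃ ≈ 679 K

Convert: T₁ = 325.0 K.
From PV = nRT: V₁ = nRT₁/P₁ = 1.059 L.
Reversible adiabatic, γ = 1.30: P₂ = P₁·(T₂/T₁)^(γ/(γ−1)) = 10.28 atm; V₂ = V₁·(T₁/T₂)^(1/(γ−1)) = 2.888 L.
Isobaric, so V/T is constant: P₃ = P₂; T₃ = T₂·(V₃/V₂) = 679.3 K.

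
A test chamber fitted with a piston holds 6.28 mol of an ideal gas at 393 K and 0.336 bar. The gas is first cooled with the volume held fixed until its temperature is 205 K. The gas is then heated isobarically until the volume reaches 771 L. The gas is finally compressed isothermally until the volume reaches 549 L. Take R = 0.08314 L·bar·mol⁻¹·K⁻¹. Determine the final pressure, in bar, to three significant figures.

From PV = nRT: V₁ = nRT₁/P₁ = 610.7 L.
Isochoric, so P/T is constant: V₂ = V₁; P₂ = P₁·(T₂/T₁) = 0.1753 bar.
Isobaric, so V/T is constant: P₃ = P₂; T₃ = T₂·(V₃/V₂) = 258.8 K.
T constant ⇒ Boyle's law P V = const: T₄ = T₃; P₄ = P₃·(V₃/V₄) = 0.2461 bar.

P₄ ≈ 0.246 bar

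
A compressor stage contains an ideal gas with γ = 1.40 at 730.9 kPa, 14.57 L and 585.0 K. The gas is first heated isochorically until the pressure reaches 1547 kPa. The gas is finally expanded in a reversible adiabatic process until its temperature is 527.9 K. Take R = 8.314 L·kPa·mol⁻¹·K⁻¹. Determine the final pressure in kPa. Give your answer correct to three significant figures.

P₃ ≈ 78.3 kPa

Isochoric, so P/T is constant: V₂ = V₁; T₂ = T₁·(P₂/P₁) = 1238 K.
Adiabatic (γ = 1.40), T V^(γ−1) and P V^γ constant: P₃ = P₂·(T₃/T₂)^(γ/(γ−1)) = 78.28 kPa; V₃ = V₂·(T₂/T₃)^(1/(γ−1)) = 122.8 L.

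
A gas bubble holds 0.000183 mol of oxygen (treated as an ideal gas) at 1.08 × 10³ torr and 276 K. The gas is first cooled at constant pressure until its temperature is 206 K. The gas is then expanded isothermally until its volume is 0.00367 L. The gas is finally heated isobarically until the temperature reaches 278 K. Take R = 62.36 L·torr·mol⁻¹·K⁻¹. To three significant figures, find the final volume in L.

V₄ ≈ 0.00495 L

From PV = nRT: V₁ = nRT₁/P₁ = 0.002916 L.
Isobaric, so V/T is constant: P₂ = P₁; V₂ = V₁·(T₂/T₁) = 0.002177 L.
Isothermal, so P V is constant: T₃ = T₂; P₃ = P₂·(V₂/V₃) = 640.6 torr.
Isobaric, so V/T is constant: P₄ = P₃; V₄ = V₃·(T₄/T₃) = 0.004953 L.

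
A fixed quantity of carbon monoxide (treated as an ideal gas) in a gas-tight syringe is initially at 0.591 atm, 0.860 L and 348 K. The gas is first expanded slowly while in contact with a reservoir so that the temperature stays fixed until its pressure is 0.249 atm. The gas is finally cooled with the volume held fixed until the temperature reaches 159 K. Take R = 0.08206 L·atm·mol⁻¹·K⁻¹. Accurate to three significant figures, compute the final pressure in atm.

P₃ ≈ 0.114 atm

Isothermal, so P V is constant: T₂ = T₁; V₂ = V₁·(P₁/P₂) = 2.041 L.
Isochoric, so P/T is constant: V₃ = V₂; P₃ = P₂·(T₃/T₂) = 0.1138 atm.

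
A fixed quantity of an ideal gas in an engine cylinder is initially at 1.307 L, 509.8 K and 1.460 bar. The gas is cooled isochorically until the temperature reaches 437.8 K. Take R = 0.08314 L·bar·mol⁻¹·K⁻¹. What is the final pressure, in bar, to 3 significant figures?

P₂ ≈ 1.25 bar

Isochoric, so P/T is constant: V₂ = V₁; P₂ = P₁·(T₂/T₁) = 1.254 bar.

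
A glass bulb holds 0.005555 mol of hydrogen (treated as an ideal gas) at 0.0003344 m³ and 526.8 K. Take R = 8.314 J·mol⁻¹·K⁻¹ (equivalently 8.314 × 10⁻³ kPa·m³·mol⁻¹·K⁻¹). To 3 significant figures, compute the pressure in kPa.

P ≈ 72.8 kPa

PV = nRT ⇒ P = nRT/V = (0.005555 × 8.314 × 10⁻³ × 526.8) / 0.0003344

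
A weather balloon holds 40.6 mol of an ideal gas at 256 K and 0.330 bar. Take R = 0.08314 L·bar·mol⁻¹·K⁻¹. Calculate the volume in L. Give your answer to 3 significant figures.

PV = nRT ⇒ V = nRT/P = (40.6 × 0.08314 × 256) / 0.330

V ≈ 2.62e+03 L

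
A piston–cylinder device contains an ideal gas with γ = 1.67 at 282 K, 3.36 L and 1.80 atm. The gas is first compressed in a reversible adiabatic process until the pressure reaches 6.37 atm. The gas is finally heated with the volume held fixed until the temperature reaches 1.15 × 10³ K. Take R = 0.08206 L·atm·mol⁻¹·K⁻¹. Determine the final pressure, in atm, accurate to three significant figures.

P₃ ≈ 15.6 atm

Adiabatic (γ = 1.67), T V^(γ−1) and P V^γ constant: T₂ = T₁·(P₂/P₁)^((γ−1)/γ) = 468.2 K; V₂ = V₁·(P₁/P₂)^(1/γ) = 1.576 L.
Isochoric, so P/T is constant: V₃ = V₂; P₃ = P₂·(T₃/T₂) = 15.65 atm.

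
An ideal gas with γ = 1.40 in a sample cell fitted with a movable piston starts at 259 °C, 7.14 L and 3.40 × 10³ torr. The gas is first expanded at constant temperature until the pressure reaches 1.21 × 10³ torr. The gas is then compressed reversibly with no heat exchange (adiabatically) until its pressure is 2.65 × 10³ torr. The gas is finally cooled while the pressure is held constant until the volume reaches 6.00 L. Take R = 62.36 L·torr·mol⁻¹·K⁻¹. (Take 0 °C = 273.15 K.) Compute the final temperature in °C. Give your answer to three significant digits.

T₄ ≈ 75.4 °C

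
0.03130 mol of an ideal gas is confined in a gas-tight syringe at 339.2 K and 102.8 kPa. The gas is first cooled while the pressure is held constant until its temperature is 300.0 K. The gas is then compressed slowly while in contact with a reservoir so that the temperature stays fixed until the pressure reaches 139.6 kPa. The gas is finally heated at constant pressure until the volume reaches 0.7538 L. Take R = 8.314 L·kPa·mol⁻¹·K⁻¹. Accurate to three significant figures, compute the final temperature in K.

T₄ ≈ 404 K

From PV = nRT: V₁ = nRT₁/P₁ = 0.8587 L.
Isobaric, so V/T is constant: P₂ = P₁; V₂ = V₁·(T₂/T₁) = 0.7594 L.
Isothermal, so P V is constant: T₃ = T₂; V₃ = V₂·(P₂/P₃) = 0.5592 L.
P constant ⇒ V ∝ T: P₄ = P₃; T₄ = T₃·(V₄/V₃) = 404.4 K.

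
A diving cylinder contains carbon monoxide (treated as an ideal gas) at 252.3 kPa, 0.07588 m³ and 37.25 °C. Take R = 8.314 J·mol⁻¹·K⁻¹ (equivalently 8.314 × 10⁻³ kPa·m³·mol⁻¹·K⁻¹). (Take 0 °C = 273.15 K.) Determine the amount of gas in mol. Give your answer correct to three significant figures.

Convert: T = 310.40 K.
PV = nRT ⇒ n = PV/(RT) = (252.3 × 0.07588) / (8.314 × 10⁻³ × 310.40)

n ≈ 7.42 mol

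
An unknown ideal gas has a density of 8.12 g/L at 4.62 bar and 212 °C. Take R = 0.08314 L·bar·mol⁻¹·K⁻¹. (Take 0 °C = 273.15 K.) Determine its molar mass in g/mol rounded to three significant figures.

ρ = PM/(RT) ⇒ M = ρRT/P = (8.12 × 0.08314 × 485.1) / 4.62

M ≈ 70.9 g/mol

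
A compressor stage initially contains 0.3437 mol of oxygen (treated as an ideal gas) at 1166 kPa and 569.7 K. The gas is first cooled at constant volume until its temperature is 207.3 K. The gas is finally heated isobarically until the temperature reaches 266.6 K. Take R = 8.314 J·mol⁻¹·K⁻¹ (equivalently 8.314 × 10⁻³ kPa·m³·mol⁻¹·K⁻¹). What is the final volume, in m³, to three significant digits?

From PV = nRT: V₁ = nRT₁/P₁ = 0.001396 m³.
V constant ⇒ P ∝ T: V₂ = V₁; P₂ = P₁·(T₂/T₁) = 424.3 kPa.
Isobaric, so V/T is constant: P₃ = P₂; V₃ = V₂·(T₃/T₂) = 0.001796 m³.

V₃ ≈ 0.00180 m³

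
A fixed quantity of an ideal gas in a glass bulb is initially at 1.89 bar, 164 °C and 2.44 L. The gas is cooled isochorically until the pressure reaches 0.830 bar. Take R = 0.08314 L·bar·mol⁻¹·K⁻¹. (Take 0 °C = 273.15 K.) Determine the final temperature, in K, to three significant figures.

Convert: T₁ = 437.1 K.
V constant ⇒ P ∝ T: V₂ = V₁; T₂ = T₁·(P₂/P₁) = 192.0 K.

T₂ ≈ 192 K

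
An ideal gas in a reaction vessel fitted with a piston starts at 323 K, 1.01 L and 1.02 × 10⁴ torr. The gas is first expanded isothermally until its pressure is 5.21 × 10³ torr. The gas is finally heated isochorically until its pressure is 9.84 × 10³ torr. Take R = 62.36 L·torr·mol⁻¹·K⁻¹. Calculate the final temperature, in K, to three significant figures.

T constant ⇒ Boyle's law P V = const: T₂ = T₁; V₂ = V₁·(P₁/P₂) = 1.977 L.
V constant ⇒ P ∝ T: V₃ = V₂; T₃ = T₂·(P₃/P₂) = 610.0 K.

T₃ ≈ 610 K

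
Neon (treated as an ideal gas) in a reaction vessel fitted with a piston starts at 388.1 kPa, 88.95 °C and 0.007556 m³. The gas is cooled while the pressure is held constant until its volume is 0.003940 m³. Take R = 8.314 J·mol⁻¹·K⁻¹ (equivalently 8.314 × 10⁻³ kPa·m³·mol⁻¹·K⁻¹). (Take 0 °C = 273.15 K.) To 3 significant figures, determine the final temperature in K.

Convert: T₁ = 362.1 K.
P constant ⇒ V ∝ T: P₂ = P₁; T₂ = T₁·(V₂/V₁) = 188.8 K.

T₂ ≈ 189 K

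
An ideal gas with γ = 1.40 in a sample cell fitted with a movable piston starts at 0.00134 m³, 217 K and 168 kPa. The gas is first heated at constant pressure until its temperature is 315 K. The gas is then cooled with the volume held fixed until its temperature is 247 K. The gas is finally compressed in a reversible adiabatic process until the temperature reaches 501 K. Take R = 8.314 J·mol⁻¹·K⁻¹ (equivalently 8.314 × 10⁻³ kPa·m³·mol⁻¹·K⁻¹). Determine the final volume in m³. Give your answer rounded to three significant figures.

V₄ ≈ 0.000332 m³

Isobaric, so V/T is constant: P₂ = P₁; V₂ = V₁·(T₂/T₁) = 0.001945 m³.
Isochoric, so P/T is constant: V₃ = V₂; P₃ = P₂·(T₃/T₂) = 131.7 kPa.
Reversible adiabatic, γ = 1.40: P₄ = P₃·(T₄/T₃)^(γ/(γ−1)) = 1566 kPa; V₄ = V₃·(T₃/T₄)^(1/(γ−1)) = 0.0003320 m³.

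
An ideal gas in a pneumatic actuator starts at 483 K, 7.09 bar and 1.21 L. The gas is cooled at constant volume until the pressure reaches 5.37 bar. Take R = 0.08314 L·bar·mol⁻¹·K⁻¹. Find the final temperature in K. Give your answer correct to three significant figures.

T₂ ≈ 366 K

V constant ⇒ P ∝ T: V₂ = V₁; T₂ = T₁·(P₂/P₁) = 365.8 K.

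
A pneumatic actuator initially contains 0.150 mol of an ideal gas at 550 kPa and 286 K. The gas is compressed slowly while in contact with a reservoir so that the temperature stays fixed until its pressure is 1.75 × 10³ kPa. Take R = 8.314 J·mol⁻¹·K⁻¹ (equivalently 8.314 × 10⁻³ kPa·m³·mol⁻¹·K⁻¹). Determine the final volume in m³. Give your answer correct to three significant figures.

V₂ ≈ 0.000204 m³

From PV = nRT: V₁ = nRT₁/P₁ = 0.0006485 m³.
Isothermal, so P V is constant: T₂ = T₁; V₂ = V₁·(P₁/P₂) = 0.0002038 m³.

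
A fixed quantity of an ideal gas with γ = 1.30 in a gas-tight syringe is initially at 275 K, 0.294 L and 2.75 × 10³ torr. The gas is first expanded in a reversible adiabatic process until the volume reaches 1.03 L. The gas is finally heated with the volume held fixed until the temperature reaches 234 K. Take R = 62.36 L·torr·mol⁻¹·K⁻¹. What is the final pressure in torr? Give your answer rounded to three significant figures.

Reversible adiabatic, γ = 1.30: T₂ = T₁·(V₁/V₂)^(γ−1) = 188.8 K; P₂ = P₁·(V₁/V₂)^γ = 538.9 torr.
V constant ⇒ P ∝ T: V₃ = V₂; P₃ = P₂·(T₃/T₂) = 667.9 torr.

P₃ ≈ 668 torr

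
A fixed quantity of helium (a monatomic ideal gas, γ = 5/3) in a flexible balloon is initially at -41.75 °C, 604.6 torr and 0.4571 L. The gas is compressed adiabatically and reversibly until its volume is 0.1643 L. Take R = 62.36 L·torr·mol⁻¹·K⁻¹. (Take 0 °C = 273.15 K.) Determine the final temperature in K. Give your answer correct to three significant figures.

T₂ ≈ 458 K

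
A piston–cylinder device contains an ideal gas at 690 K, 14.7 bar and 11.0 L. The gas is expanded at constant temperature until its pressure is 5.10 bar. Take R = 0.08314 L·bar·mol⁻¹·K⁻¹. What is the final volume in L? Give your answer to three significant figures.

V₂ ≈ 31.7 L

Isothermal, so P V is constant: T₂ = T₁; V₂ = V₁·(P₁/P₂) = 31.71 L.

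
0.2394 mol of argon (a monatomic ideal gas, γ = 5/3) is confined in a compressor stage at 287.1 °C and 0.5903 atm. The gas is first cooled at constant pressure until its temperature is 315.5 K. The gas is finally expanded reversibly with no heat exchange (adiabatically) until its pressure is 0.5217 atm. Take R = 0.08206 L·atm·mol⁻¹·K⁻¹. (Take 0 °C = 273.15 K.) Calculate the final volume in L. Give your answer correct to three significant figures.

Convert: T₁ = 560.2 K.
From PV = nRT: V₁ = nRT₁/P₁ = 18.65 L.
Isobaric, so V/T is constant: P₂ = P₁; V₂ = V₁·(T₂/T₁) = 10.50 L.
Adiabatic (γ = 5/3), T V^(γ−1) and P V^γ constant: T₃ = T₂·(P₃/P₂)^((γ−1)/γ) = 300.3 K; V₃ = V₂·(P₂/P₃)^(1/γ) = 11.31 L.

V₃ ≈ 11.3 L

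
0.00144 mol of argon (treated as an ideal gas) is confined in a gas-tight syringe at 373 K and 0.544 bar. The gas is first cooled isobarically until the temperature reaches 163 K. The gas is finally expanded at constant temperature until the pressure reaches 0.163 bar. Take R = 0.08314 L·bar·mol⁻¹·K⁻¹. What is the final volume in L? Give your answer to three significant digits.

From PV = nRT: V₁ = nRT₁/P₁ = 0.08209 L.
Isobaric, so V/T is constant: P₂ = P₁; V₂ = V₁·(T₂/T₁) = 0.03587 L.
Isothermal, so P V is constant: T₃ = T₂; V₃ = V₂·(P₂/P₃) = 0.1197 L.

V₃ ≈ 0.120 L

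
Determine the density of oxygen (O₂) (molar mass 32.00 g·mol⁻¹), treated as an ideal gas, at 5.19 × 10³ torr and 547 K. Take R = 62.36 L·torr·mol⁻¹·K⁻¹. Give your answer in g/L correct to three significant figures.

ρ ≈ 4.87 g/L

ρ = PM/(RT) = (5.19e+03 × 32.00) / (62.36 × 547.0)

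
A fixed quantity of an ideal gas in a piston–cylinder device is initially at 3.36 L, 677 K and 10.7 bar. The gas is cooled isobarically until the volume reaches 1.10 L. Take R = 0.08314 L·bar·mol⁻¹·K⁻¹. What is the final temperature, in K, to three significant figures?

P constant ⇒ V ∝ T: P₂ = P₁; T₂ = T₁·(V₂/V₁) = 221.6 K.

T₂ ≈ 222 K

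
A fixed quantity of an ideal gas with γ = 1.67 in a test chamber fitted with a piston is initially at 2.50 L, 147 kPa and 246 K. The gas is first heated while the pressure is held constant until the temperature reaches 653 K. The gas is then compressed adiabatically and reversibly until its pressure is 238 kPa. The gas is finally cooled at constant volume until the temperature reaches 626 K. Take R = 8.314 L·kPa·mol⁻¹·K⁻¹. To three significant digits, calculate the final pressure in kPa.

P₄ ≈ 188 kPa

P constant ⇒ V ∝ T: P₂ = P₁; V₂ = V₁·(T₂/T₁) = 6.636 L.
Reversible adiabatic, γ = 1.67: T₃ = T₂·(P₃/P₂)^((γ−1)/γ) = 792.3 K; V₃ = V₂·(P₂/P₃)^(1/γ) = 4.973 L.
Isochoric, so P/T is constant: V₄ = V₃; P₄ = P₃·(T₄/T₃) = 188.1 kPa.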